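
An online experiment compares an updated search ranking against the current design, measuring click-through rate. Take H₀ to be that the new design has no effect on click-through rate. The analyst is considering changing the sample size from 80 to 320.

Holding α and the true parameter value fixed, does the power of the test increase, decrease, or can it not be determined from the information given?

It increases.

A larger sample reduces the standard error, pulling the sampling distribution under Ha further from the non-rejection region.
Since power = 1 − β and β decreases, power increases.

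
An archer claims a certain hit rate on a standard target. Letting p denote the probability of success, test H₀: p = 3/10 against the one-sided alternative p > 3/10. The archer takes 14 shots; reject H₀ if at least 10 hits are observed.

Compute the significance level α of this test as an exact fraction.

33313260987/20000000000000

The Type I error probability is α = P(K ≥ 10) computed under H₀, where K ~ Binomial(14, 3/10).
P(K ≥ 10) = Σ_{j=10}^{14} C(14,j)·(3/10)^j·(7/10)^{14-j} = 33313260987/20000000000000.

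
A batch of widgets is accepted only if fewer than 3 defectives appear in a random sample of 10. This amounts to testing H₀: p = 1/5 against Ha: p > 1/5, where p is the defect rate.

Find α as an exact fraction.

3146489/9765625

α = P(reject H₀ | H₀ true) = P(X ≥ 3 | p = 1/5), X ~ Binomial(10, 1/5).
Computing the lower-tail complement: 1 − 6619136/9765625 = 3146489/9765625.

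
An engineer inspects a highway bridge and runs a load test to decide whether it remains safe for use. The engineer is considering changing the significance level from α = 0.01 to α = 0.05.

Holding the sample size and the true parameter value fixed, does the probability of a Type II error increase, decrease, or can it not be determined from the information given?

It decreases.

A larger α widens the rejection region, so when the alternative is true more outcomes lead to rejection — failing to reject becomes less likely.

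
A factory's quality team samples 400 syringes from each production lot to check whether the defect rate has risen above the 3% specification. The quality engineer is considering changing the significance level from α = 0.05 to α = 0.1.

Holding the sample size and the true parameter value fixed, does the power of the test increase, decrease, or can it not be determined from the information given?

It increases.

Relaxing α lowers the evidence threshold; under Ha, outcomes that previously fell short now trigger rejection.
Since power = 1 − β and β decreases, power increases.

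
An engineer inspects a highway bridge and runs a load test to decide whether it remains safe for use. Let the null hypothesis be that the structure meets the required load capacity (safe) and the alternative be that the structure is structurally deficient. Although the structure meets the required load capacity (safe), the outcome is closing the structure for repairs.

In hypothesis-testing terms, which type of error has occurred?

Type I error

'Closing the structure for repairs' corresponds to rejecting H₀.
H₀ was rejected but H₀ is true — a Type I error (false positive).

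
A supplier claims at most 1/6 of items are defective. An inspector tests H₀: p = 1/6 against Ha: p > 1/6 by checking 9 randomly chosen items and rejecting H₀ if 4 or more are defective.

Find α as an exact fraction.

241973/5038848

α = P(reject H₀ | H₀ true) = P(S ≥ 4 | p = 1/6), S ~ Binomial(9, 1/6).
Computing the lower-tail complement: 1 − 4796875/5038848 = 241973/5038848.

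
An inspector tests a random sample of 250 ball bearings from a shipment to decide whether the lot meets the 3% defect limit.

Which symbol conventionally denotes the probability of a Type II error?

β

P(Type II error) = P(fail to reject H₀ | H₀ false) = β.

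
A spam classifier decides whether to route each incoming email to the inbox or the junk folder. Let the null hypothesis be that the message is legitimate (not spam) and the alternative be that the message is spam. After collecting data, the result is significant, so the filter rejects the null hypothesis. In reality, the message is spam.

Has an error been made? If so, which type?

The test rejected a false H₀ — the decision matches the true state.

No error (correct decision).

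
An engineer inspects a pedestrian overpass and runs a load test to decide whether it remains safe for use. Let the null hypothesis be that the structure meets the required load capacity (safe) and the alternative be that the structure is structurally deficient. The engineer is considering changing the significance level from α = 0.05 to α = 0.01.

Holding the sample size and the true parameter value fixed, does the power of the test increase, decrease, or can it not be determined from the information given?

Tightening α shrinks the rejection region. When Ha holds, fewer sample outcomes clear the stricter threshold, so more fall in the acceptance region.
Since power = 1 − β and β increases, power decreases.

It decreases.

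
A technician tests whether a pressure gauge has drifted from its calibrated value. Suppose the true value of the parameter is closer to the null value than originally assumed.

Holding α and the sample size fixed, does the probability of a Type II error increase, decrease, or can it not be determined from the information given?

A smaller departure from H₀ means the test statistic under Ha is distributed closer to where it would be under H₀; rejection becomes less likely.

It increases.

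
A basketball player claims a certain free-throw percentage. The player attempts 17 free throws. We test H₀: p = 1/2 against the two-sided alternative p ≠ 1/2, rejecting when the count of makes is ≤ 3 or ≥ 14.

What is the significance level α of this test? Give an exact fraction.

The significance level is the null-hypothesis probability of the rejection region {≤3} ∪ {≥14}.
Each tail has probability (1 + 17 + 136 + 680)/131072; doubling gives α = 1668/131072 = 417/32768.

417/32768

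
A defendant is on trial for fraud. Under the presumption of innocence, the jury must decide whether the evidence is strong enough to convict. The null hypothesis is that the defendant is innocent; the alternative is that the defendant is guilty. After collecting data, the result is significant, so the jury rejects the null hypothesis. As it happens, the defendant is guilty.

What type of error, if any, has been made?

No error (correct decision).

The test rejected a false H₀ — the decision matches the true state.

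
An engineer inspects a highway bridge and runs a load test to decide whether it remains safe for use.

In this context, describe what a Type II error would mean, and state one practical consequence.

With the conventional null hypothesis that the structure meets the required load capacity (safe):
A Type II error is failing to reject H₀ when H₀ is false.
Here that means keeping the structure open when actually the structure is structurally deficient.

A Type II error would mean concluding that the structure meets the required load capacity (safe) (or at least failing to establish that the structure is structurally deficient) when in fact the structure is structurally deficient. Consequence: a deficient structure remains in service and may fail under load.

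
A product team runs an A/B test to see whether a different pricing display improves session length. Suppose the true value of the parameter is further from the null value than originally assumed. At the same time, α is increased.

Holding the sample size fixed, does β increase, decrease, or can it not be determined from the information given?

A larger true effect moves the Ha sampling distribution further from the H₀ critical value, making rejection more likely when Ha is true. With a larger α the critical value moves toward the center, so more of the Ha sampling distribution lies in the rejection region. Both changes push β in the same direction.

It decreases.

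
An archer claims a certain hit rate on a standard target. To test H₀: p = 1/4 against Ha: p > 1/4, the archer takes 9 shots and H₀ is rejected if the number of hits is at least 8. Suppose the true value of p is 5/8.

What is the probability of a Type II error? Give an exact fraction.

A Type II error is failing to reject when Ha holds: with p = 5/8, β = P(K ≤ 7).
Adding the binomial probabilities P(K=0)+…+P(K=7) at p = 5/8 gives 3803679/4194304.

3803679/4194304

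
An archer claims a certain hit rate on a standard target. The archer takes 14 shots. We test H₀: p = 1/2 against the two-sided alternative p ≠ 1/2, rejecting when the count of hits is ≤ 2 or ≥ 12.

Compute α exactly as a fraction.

53/4096

α = P(K ≤ 2 or K ≥ 12 | p = 1/2), K ~ Binomial(14, 1/2).
The two tails are symmetric, so α = 2·(1 + 14 + 91)/2^14 = 212/16384 = 53/4096.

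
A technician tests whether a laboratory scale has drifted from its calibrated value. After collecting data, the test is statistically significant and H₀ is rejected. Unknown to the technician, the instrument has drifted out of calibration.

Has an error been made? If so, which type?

No error (correct decision).

The conventional null hypothesis here is that the instrument is correctly calibrated.
The test rejected a false H₀ — the decision matches the true state.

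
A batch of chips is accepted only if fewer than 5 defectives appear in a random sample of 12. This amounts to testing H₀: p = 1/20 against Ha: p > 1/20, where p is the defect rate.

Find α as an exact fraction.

The significance level is the probability, assuming p = 1/20, of seeing 5 or more defectives in 12 draws.
α = 1 − P(Y ≤ 4) = 1 − 409524655607633/409600000000000 = 75344392367/409600000000000.

75344392367/409600000000000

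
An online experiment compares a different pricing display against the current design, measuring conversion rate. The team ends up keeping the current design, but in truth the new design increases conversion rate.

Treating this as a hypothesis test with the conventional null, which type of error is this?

Type II error

The null hypothesis here is that the new design has no effect on conversion rate.
'Keeping the current design' corresponds to failing to reject H₀.
H₀ was not rejected but H₀ is false — a Type II error (false negative).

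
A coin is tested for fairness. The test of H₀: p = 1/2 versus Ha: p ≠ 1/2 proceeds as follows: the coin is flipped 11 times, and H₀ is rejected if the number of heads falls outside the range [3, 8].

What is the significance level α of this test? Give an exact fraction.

67/1024

Under H₀, Y ~ Binomial(11, 1/2); α is the probability of landing in either tail, P(Y ≤ 2) + P(Y ≥ 9).
The two tails are symmetric, so α = 2·(1 + 11 + 55)/2^11 = 134/2048 = 67/1024.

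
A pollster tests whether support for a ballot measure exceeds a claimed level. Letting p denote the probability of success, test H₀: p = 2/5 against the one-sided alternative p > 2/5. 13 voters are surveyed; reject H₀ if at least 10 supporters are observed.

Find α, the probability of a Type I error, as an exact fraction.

α = P(reject H₀ | H₀ true) = P(K ≥ 10 | p = 2/5), with K ~ Binomial(13, 2/5).
Adding the binomial terms for j = 10 through 13 with p = 2/5 yields 1902592/244140625.

1902592/244140625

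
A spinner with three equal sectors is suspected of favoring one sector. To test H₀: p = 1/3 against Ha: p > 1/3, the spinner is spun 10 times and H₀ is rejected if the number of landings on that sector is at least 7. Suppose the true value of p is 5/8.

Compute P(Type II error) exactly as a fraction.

148513581/268435456

A Type II error is failing to reject when Ha holds: with p = 5/8, β = P(Y ≤ 6).
Equivalently, β = 1 − P(Y ≥ 7) = 148513581/268435456.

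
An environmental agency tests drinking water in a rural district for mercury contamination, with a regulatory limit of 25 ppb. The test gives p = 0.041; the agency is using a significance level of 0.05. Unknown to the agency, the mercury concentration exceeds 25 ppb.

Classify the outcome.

The conventional null hypothesis is that the mercury concentration is at or below 25 ppb (safe).
Since p = 0.041 < α = 0.05, H₀ is rejected.
H₀ is false (actually the mercury concentration exceeds 25 ppb).
The decision matches the true state — no error.

No error — this is a correct decision.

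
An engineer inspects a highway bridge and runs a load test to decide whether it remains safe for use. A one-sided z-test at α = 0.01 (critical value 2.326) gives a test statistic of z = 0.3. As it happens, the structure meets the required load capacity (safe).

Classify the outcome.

Neither — the decision is correct.

The conventional null hypothesis is that the structure meets the required load capacity (safe).
Since z = 0.3 ≤ z* = 2.326, H₀ is not rejected.
H₀ is true (actually the structure meets the required load capacity (safe)).
The decision matches the true state — no error.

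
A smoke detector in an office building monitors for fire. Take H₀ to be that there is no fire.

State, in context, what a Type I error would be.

A Type I error would mean concluding that there is a fire when in fact there is no fire.

A Type I error is rejecting H₀ when H₀ is true.
Here that means sounding the alarm and evacuating the building when actually there is no fire.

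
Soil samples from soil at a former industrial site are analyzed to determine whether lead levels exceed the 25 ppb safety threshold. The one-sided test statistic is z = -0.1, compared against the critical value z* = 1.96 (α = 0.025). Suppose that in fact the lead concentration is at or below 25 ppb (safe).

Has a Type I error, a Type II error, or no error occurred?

Neither — the decision is correct.

The conventional null hypothesis is that the lead concentration is at or below 25 ppb (safe).
Since z = -0.1 ≤ z* = 1.96, H₀ is not rejected.
H₀ is true (actually the lead concentration is at or below 25 ppb (safe)).
The decision matches the true state — no error.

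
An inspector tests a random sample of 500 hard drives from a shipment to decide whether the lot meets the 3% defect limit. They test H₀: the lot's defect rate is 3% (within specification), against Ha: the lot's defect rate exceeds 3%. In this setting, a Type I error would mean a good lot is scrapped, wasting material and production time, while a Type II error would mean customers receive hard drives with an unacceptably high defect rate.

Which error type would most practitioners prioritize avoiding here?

The Type II consequence (customers receive hard drives with an unacceptably high defect rate) is more severe than the Type I consequence (a good lot is scrapped, wasting material and production time).

Type II error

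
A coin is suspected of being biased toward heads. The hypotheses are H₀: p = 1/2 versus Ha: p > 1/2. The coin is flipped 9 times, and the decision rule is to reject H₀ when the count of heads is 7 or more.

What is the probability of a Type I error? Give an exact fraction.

23/256

α = P(reject H₀ | H₀ true) = P(K ≥ 7 | p = 1/2), with K ~ Binomial(9, 1/2).
Summing the upper tail: (36 + 9 + 1) / 2^9 = 46/512 = 23/256.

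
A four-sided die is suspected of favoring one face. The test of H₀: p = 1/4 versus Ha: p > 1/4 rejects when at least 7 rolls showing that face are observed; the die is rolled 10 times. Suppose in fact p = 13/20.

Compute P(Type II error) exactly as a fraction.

Under the alternative p = 13/20, S ~ Binomial(10, 13/20); β is the probability the test does not reject, P(S < 7).
Equivalently, β = 1 − P(S ≥ 7) = 1244602838129/2560000000000.

1244602838129/2560000000000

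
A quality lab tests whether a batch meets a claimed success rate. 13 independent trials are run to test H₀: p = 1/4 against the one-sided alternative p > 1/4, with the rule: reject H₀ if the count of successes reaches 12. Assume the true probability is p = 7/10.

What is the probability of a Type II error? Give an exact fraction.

4681650394377/5000000000000

A Type II error is failing to reject when Ha holds: with p = 7/10, β = P(S ≤ 11).
Summing C(13,j)·(7/10)^j·(3/10)^{13-j} for j = 0..11 gives 4681650394377/5000000000000.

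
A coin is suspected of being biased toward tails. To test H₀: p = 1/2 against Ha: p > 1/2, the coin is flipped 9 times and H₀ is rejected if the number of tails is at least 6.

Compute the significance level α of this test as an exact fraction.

65/256

α = P(reject H₀ | H₀ true) = P(Y ≥ 6 | p = 1/2), with Y ~ Binomial(9, 1/2).
P(Y ≥ 6) = [C(9,6) + C(9,7) + C(9,8) + C(9,9)] / 2^9 = (84 + 36 + 9 + 1) / 512 = 130/512 = 65/256.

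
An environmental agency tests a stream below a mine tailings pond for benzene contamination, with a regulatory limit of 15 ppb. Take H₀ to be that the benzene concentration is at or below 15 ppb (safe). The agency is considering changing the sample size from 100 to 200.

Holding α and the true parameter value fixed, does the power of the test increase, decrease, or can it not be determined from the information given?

It increases.

Increasing n separates the H₀ and Ha sampling distributions, so under Ha fewer outcomes land in the acceptance region.
Since power = 1 − β and β decreases, power increases.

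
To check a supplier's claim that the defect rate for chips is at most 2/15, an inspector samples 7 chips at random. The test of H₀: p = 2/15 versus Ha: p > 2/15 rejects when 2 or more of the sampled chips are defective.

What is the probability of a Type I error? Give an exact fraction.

Under H₀, K ~ Binomial(7, 2/15); the Type I error rate is P(K ≥ 2).
Computing the lower-tail complement: 1 − 4826809/6328125 = 1501316/6328125.

1501316/6328125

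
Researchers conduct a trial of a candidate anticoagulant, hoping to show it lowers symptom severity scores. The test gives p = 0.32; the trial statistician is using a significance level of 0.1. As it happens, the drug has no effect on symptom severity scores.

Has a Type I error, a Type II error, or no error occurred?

The conventional null hypothesis is that the drug has no effect on symptom severity scores.
Since p = 0.32 ≥ α = 0.1, H₀ is not rejected.
H₀ is true (actually the drug has no effect on symptom severity scores).
The decision matches the true state — no error.

No error (correct decision).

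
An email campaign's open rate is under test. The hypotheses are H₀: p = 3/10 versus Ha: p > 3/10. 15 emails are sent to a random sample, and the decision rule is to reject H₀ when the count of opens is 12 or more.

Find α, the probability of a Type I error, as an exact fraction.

Under H₀, Y ~ Binomial(15, 3/10), and α = P(Y ≥ 12).
Summing C(15,j)(3/10)^j(7/10)^{15−j} for j = 12,…,15 gives 11457336519/125000000000000.

11457336519/125000000000000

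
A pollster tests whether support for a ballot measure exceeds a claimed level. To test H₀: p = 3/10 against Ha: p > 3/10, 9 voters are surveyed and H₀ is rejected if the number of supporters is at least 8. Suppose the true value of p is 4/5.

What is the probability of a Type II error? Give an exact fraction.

Under the alternative p = 4/5, S ~ Binomial(9, 4/5); β is the probability the test does not reject, P(S < 8).
Summing C(9,j)·(4/5)^j·(1/5)^{9-j} for j = 0..7 gives 1101157/1953125.

1101157/1953125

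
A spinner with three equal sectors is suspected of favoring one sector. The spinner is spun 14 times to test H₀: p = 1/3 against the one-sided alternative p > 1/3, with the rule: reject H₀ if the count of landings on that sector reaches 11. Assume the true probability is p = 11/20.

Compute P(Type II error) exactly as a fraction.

767413934602409223/819200000000000000

β = P(fail to reject H₀ | Ha true) = P(Y ≤ 10 | p = 11/20), Y ~ Binomial(14, 11/20).
Equivalently, β = 1 − P(Y ≥ 11) = 767413934602409223/819200000000000000.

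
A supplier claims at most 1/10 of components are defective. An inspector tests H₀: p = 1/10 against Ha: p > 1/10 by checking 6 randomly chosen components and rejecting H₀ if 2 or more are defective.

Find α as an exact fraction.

α = P(reject H₀ | H₀ true) = P(Y ≥ 2 | p = 1/10), Y ~ Binomial(6, 1/10).
α = 1 − P(Y ≤ 1) = 1 − 177147/200000 = 22853/200000.

22853/200000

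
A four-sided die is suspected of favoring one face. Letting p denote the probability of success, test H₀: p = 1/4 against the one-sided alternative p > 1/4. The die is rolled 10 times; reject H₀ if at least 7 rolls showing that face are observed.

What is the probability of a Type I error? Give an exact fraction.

919/262144

α = P(reject H₀ | H₀ true) = P(K ≥ 7 | p = 1/4), with K ~ Binomial(10, 1/4).
Summing C(10,j)(1/4)^j(3/4)^{10−j} for j = 7,…,10 gives 919/262144.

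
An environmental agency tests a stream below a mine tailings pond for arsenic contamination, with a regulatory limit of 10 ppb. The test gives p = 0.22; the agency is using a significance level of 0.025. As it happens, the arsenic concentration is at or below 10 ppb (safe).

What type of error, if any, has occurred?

Neither — the decision is correct.

The conventional null hypothesis is that the arsenic concentration is at or below 10 ppb (safe).
Since p = 0.22 ≥ α = 0.025, H₀ is not rejected.
H₀ is true (actually the arsenic concentration is at or below 10 ppb (safe)).
The decision matches the true state — no error.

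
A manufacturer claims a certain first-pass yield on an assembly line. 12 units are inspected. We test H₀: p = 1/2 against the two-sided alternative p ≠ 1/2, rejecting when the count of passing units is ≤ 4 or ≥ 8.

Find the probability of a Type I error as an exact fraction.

α = P(X ≤ 4 or X ≥ 8 | p = 1/2), X ~ Binomial(12, 1/2).
By symmetry, α = 2·P(X ≤ 4) = 2·(1 + 12 + 66 + 220 + 495)/4096 = 1588/4096 = 397/1024.

397/1024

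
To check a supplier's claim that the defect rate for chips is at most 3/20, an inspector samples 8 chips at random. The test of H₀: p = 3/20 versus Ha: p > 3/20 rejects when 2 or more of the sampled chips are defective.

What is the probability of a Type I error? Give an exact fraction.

8776114407/25600000000

The significance level is the probability, assuming p = 3/20, of seeing 2 or more defectives in 8 draws.
Via the complement, α = 1 − Σ_{j=0}^{1} C(8,j)(3/20)^j(17/20)^{8-j} = 8776114407/25600000000.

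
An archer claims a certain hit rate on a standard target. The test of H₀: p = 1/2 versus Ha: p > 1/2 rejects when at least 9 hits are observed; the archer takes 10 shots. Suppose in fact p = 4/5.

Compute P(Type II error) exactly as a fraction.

β = P(fail to reject H₀ | Ha true) = P(X ≤ 8 | p = 4/5), X ~ Binomial(10, 4/5).
Adding the binomial probabilities P(X=0)+…+P(X=8) at p = 4/5 gives 6095609/9765625.

6095609/9765625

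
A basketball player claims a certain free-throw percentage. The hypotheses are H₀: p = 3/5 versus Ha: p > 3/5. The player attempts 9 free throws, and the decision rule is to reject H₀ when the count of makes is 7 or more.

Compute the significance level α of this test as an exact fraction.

452709/1953125

α = P(reject H₀ | H₀ true) = P(Y ≥ 7 | p = 3/5), with Y ~ Binomial(9, 3/5).
Adding the binomial terms for j = 7 through 9 with p = 3/5 yields 452709/1953125.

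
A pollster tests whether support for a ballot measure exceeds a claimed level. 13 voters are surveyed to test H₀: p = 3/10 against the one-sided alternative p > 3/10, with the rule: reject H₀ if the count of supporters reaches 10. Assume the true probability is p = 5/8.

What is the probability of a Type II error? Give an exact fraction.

Under the alternative p = 5/8, S ~ Binomial(13, 5/8); β is the probability the test does not reject, P(S < 10).
Adding the binomial probabilities P(S=0)+…+P(S=9) at p = 5/8 gives 107331531597/137438953472.

107331531597/137438953472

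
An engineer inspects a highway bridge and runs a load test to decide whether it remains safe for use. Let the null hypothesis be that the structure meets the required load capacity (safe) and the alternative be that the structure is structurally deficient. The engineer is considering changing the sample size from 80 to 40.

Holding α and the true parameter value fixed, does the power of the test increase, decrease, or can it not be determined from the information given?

With less data the test statistic is noisier; under Ha, more outcomes land inside the acceptance region.
Since power = 1 − β and β increases, power decreases.

It decreases.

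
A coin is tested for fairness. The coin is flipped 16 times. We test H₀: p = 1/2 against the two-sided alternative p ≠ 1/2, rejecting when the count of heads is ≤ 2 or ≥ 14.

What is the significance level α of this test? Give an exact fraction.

137/32768

α = P(Y ≤ 2 or Y ≥ 14 | p = 1/2), Y ~ Binomial(16, 1/2).
Each tail has probability (1 + 16 + 120)/65536; doubling gives α = 274/65536 = 137/32768.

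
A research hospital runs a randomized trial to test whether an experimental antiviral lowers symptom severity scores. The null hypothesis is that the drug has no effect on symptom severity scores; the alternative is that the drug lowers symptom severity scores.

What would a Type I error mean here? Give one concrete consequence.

A Type I error would mean concluding that the drug lowers symptom severity scores when in fact the drug has no effect on symptom severity scores. Consequence: resources are spent bringing an ineffective treatment to market.

A Type I error is rejecting H₀ when H₀ is true.
Here that means concluding that the drug is effective when actually the drug has no effect on symptom severity scores.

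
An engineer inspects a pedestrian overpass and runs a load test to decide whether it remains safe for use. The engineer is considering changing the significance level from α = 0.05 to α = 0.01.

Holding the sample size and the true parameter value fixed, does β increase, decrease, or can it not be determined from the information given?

Lowering α raises the bar for rejection; under Ha, the test now fails to reject on outcomes it previously would have rejected.

It increases.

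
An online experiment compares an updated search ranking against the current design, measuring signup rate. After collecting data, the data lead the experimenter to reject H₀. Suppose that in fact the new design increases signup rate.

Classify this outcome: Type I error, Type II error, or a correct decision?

The conventional null hypothesis here is that the new design has no effect on signup rate.
The test rejected a false H₀ — the decision matches the true state.

Neither — the decision is correct.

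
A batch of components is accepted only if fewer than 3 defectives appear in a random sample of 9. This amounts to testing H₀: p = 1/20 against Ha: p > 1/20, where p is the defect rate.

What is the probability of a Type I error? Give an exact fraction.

535106531/64000000000

α = P(reject H₀ | H₀ true) = P(Y ≥ 3 | p = 1/20), Y ~ Binomial(9, 1/20).
Computing the lower-tail complement: 1 − 63464893469/64000000000 = 535106531/64000000000.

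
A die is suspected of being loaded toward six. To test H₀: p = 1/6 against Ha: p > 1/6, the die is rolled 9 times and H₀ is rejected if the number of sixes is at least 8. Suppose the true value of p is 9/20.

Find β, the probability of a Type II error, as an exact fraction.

A Type II error is failing to reject when Ha holds: with p = 9/20, β = P(K ≤ 7).
Summing C(9,j)·(9/20)^j·(11/20)^{9-j} for j = 0..7 gives 126837738533/128000000000.

126837738533/128000000000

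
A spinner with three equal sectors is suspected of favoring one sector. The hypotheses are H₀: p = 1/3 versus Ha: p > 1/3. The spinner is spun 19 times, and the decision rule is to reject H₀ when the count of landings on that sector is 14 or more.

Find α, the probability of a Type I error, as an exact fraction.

147529/387420489

The Type I error probability is α = P(S ≥ 14) computed under H₀, where S ~ Binomial(19, 1/3).
Summing C(19,j)(1/3)^j(2/3)^{19−j} for j = 14,…,19 gives 147529/387420489.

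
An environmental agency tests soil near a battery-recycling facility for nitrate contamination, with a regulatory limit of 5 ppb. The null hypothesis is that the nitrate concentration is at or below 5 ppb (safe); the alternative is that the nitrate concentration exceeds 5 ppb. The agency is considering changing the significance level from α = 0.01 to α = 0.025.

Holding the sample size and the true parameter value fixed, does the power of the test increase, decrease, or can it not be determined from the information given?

It increases.

With a larger α the critical value moves toward the center, so more of the Ha sampling distribution lies in the rejection region.
Since power = 1 − β and β decreases, power increases.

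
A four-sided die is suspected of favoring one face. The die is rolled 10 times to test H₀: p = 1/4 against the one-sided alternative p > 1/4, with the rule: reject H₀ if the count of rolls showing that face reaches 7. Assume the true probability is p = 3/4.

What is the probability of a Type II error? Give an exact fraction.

A Type II error is failing to reject when Ha holds: with p = 3/4, β = P(K ≤ 6).
Adding the binomial probabilities P(K=0)+…+P(K=6) at p = 3/4 gives 58753/262144.

58753/262144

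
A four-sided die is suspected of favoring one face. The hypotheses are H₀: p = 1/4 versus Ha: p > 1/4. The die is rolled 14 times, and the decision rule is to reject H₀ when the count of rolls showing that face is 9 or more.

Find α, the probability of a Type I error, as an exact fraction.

The Type I error probability is α = P(X ≥ 9) computed under H₀, where X ~ Binomial(14, 1/4).
P(X ≥ 9) = Σ_{j=9}^{14} C(14,j)·(1/4)^j·(3/4)^{14-j} = 578257/268435456.

578257/268435456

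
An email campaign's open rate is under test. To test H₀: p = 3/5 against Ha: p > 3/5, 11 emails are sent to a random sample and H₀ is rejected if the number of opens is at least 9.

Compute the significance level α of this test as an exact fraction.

The Type I error probability is α = P(X ≥ 9) computed under H₀, where X ~ Binomial(11, 3/5).
Summing C(11,j)(3/5)^j(2/5)^{11−j} for j = 9,…,11 gives 1161297/9765625.

1161297/9765625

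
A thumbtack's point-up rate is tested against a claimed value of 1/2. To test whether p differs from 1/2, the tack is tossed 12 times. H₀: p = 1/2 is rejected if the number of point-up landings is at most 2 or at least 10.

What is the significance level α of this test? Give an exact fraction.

79/2048

Under H₀, X ~ Binomial(12, 1/2); α is the probability of landing in either tail, P(X ≤ 2) + P(X ≥ 10).
Each tail has probability (1 + 12 + 66)/4096; doubling gives α = 158/4096 = 79/2048.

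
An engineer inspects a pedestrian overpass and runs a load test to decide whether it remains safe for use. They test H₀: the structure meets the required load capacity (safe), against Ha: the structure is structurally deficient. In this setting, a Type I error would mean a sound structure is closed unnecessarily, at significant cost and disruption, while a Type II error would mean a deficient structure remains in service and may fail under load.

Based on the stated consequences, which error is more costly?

The Type II consequence (a deficient structure remains in service and may fail under load) is more severe than the Type I consequence (a sound structure is closed unnecessarily, at significant cost and disruption).

Type II error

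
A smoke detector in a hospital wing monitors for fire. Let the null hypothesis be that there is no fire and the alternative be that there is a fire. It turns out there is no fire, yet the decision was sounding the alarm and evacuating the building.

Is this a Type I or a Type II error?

Type I error

'Sounding the alarm and evacuating the building' corresponds to rejecting H₀.
H₀ was rejected but H₀ is true — a Type I error (false positive).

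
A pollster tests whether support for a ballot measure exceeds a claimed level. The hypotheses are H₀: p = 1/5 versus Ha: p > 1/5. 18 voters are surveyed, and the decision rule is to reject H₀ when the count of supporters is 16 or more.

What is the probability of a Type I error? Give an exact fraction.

2521/3814697265625

Under H₀, S ~ Binomial(18, 1/5), and α = P(S ≥ 16).
Summing C(18,j)(1/5)^j(4/5)^{18−j} for j = 16,…,18 gives 2521/3814697265625.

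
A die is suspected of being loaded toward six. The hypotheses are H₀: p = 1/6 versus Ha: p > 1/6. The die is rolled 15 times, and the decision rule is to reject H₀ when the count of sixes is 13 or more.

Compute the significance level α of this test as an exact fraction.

2701/470184984576

Under H₀, X ~ Binomial(15, 1/6), and α = P(X ≥ 13).
Adding the binomial terms for j = 13 through 15 with p = 1/6 yields 2701/470184984576.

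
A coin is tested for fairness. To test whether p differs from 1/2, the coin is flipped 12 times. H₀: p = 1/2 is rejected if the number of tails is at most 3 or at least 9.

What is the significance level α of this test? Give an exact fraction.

299/2048

Under H₀, Y ~ Binomial(12, 1/2); α is the probability of landing in either tail, P(Y ≤ 3) + P(Y ≥ 9).
The two tails are symmetric, so α = 2·(1 + 12 + 66 + 220)/2^12 = 598/4096 = 299/2048.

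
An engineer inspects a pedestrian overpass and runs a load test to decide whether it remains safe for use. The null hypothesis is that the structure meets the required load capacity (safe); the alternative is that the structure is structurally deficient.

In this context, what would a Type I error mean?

A Type I error is rejecting H₀ when H₀ is true.
Here that means closing the structure for repairs when actually the structure meets the required load capacity (safe).

A Type I error would mean concluding that the structure is structurally deficient when in fact the structure meets the required load capacity (safe).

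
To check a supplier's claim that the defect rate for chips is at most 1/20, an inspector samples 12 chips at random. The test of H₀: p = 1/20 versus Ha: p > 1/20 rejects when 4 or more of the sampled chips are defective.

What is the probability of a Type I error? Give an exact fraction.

α = P(reject H₀ | H₀ true) = P(X ≥ 4 | p = 1/20), X ~ Binomial(12, 1/20).
Via the complement, α = 1 − Σ_{j=0}^{3} C(12,j)(1/20)^j(19/20)^{12-j} = 1832061525793/819200000000000.

1832061525793/819200000000000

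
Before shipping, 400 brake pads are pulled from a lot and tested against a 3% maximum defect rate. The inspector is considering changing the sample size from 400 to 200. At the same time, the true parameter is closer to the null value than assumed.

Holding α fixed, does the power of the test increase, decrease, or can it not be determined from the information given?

It decreases.

A smaller sample increases the standard error, so the sampling distributions under H₀ and Ha overlap more. When the true parameter is near the null value, the test has a harder time distinguishing Ha from H₀. Both changes push β in the same direction.
Since power = 1 − β and β increases, power decreases.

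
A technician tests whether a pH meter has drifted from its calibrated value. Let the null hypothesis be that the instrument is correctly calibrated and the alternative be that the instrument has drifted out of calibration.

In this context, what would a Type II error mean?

A Type II error would mean concluding that the instrument is correctly calibrated (or at least failing to establish that the instrument has drifted out of calibration) when in fact the instrument has drifted out of calibration.

A Type II error is failing to reject H₀ when H₀ is false.
Here that means leaving the instrument in service when actually the instrument has drifted out of calibration.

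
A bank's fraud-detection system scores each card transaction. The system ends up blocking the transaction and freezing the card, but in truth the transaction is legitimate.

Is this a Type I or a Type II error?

The null hypothesis here is that the transaction is legitimate.
'Blocking the transaction and freezing the card' corresponds to rejecting H₀.
H₀ was rejected but H₀ is true — a Type I error (false positive).

Type I error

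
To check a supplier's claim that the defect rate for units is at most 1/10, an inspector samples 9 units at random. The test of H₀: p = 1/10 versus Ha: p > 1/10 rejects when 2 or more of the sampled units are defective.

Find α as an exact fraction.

112579511/500000000

α = P(reject H₀ | H₀ true) = P(K ≥ 2 | p = 1/10), K ~ Binomial(9, 1/10).
α = 1 − P(K ≤ 1) = 1 − 387420489/500000000 = 112579511/500000000.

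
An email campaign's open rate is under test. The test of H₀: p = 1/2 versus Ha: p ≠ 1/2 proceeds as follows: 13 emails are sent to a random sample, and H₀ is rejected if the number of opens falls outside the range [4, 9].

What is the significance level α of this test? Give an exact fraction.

189/2048

Under H₀, K ~ Binomial(13, 1/2); α is the probability of landing in either tail, P(K ≤ 3) + P(K ≥ 10).
The two tails are symmetric, so α = 2·(1 + 13 + 78 + 286)/2^13 = 756/8192 = 189/2048.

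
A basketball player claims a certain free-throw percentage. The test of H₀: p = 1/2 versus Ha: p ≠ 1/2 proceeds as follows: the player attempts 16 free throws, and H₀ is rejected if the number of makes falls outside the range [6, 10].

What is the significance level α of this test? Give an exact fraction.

Under H₀, Y ~ Binomial(16, 1/2); α is the probability of landing in either tail, P(Y ≤ 5) + P(Y ≥ 11).
Each tail has probability (1 + 16 + 120 + 560 + 1820 + 4368)/65536; doubling gives α = 13770/65536 = 6885/32768.

6885/32768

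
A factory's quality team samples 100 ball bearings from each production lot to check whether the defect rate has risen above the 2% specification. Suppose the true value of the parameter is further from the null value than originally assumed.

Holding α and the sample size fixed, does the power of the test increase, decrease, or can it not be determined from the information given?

It increases.

A bigger departure from H₀ is easier for the test to detect, so it fails to reject less often.
Since power = 1 − β and β decreases, power increases.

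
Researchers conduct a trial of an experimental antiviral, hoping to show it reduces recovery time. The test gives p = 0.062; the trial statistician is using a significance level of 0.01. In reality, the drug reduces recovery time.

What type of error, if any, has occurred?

The conventional null hypothesis is that the drug has no effect on recovery time.
Since p = 0.062 ≥ α = 0.01, H₀ is not rejected.
H₀ is false (actually the drug reduces recovery time).
Failing to reject a false H₀ is a Type II error.

Type II error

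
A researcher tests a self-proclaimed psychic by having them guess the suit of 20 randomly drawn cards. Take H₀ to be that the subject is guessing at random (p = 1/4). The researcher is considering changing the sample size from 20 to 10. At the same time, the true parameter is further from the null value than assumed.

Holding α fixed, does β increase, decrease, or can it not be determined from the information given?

The first change alone would make β increase; the second alone would make β decrease. Which effect dominates depends on the magnitudes, which are not given.

Cannot be determined from the information given.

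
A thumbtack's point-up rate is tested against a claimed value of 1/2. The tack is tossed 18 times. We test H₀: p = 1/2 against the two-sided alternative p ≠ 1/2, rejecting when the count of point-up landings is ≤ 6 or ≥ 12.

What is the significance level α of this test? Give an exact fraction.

7795/32768

Under H₀, Y ~ Binomial(18, 1/2); α is the probability of landing in either tail, P(Y ≤ 6) + P(Y ≥ 12).
Each tail has probability (1 + 18 + 153 + 816 + 3060 + 8568 + 18564)/262144; doubling gives α = 62360/262144 = 7795/32768.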